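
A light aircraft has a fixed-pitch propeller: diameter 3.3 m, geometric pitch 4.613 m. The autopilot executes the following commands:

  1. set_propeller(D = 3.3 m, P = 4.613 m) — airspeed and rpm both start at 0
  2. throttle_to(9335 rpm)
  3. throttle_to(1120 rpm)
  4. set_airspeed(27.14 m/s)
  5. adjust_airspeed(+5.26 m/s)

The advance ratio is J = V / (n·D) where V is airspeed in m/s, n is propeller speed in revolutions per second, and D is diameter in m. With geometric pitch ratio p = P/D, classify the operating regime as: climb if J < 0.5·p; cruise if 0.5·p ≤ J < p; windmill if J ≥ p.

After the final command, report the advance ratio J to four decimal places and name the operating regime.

set_propeller: D = 3.3 m, P = 4.613 m (p = P/D = 1.397879); state ← (V=0, rpm=0)
throttle_to(9335): rpm ← 9335
throttle_to(1120): rpm ← 1120
set_airspeed(27.14): V ← 27.14 m/s
adjust_airspeed(+5.26): V ← 27.14 +5.26 = 32.4 m/s
final state: V = 32.4 m/s, rpm = 1120 → n = rpm/60 = 18.666667 rev/s
J = V / (n·D) = 32.4 / (18.666667 × 3.3) = 0.525974
regime bands: climb J<0.6989 | cruise [0.6989, 1.3979) | windmill J≥1.3979
J = 0.5260 → climb

J = 0.5260, regime = climb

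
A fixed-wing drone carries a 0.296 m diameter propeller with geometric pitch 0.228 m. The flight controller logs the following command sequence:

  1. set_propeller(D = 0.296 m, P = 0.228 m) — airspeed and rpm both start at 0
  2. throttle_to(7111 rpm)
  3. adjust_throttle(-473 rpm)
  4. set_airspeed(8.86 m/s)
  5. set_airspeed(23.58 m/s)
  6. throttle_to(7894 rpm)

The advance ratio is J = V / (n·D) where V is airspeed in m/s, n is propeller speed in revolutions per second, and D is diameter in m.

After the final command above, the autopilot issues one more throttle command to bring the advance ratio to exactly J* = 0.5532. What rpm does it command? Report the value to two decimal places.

set_propeller: D = 0.296 m, P = 0.228 m (p = P/D = 0.770270); state ← (V=0, rpm=0)
throttle_to(7111): rpm ← 7111
adjust_throttle(-473): rpm ← 7111 -473 = 6638
set_airspeed(8.86): V ← 8.86 m/s
set_airspeed(23.58): V ← 23.58 m/s
throttle_to(7894): rpm ← 7894
final state: V = 23.58 m/s, rpm = 7894 → n = rpm/60 = 131.566667 rev/s
target J* = 0.5532; solve J* = V/(n·D) for n: n = V/(J*·D) = 23.58/(0.5532 × 0.296) = 144.002462 rev/s
rpm = 60·n = 8640.147740

rpm = 8640.15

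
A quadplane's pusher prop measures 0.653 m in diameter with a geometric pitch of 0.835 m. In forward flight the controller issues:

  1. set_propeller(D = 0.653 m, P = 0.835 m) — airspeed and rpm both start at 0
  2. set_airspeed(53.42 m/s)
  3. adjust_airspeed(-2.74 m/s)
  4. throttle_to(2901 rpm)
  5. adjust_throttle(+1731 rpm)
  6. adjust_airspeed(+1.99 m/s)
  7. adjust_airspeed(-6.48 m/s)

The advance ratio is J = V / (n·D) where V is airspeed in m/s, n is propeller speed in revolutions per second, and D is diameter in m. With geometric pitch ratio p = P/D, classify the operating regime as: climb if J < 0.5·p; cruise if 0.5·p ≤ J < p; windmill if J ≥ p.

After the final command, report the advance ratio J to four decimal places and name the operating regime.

set_propeller: D = 0.653 m, P = 0.835 m (p = P/D = 1.278714); state ← (V=0, rpm=0)
set_airspeed(53.42): V ← 53.42 m/s
adjust_airspeed(-2.74): V ← 53.42 -2.74 = 50.68 m/s
throttle_to(2901): rpm ← 2901
adjust_throttle(+1731): rpm ← 2901 +1731 = 4632
adjust_airspeed(+1.99): V ← 50.68 +1.99 = 52.67 m/s
adjust_airspeed(-6.48): V ← 52.67 -6.48 = 46.19 m/s
final state: V = 46.19 m/s, rpm = 4632 → n = rpm/60 = 77.200000 rev/s
J = V / (n·D) = 46.19 / (77.200000 × 0.653) = 0.916257
regime bands: climb J<0.6394 | cruise [0.6394, 1.2787) | windmill J≥1.2787
J = 0.9163 → cruise

J = 0.9163, regime = cruise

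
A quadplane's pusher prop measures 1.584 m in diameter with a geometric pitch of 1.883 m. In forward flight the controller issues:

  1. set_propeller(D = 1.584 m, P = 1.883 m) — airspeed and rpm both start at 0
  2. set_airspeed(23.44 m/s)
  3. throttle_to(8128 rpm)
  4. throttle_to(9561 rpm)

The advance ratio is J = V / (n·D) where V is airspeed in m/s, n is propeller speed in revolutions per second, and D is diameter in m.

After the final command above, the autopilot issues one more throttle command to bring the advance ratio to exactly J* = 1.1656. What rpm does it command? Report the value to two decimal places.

set_propeller: D = 1.584 m, P = 1.883 m (p = P/D = 1.188763); state ← (V=0, rpm=0)
set_airspeed(23.44): V ← 23.44 m/s
throttle_to(8128): rpm ← 8128
throttle_to(9561): rpm ← 9561
final state: V = 23.44 m/s, rpm = 9561 → n = rpm/60 = 159.350000 rev/s
target J* = 1.1656; solve J* = V/(n·D) for n: n = V/(J*·D) = 23.44/(1.1656 × 1.584) = 12.695590 rev/s
rpm = 60·n = 761.735405

rpm = 761.74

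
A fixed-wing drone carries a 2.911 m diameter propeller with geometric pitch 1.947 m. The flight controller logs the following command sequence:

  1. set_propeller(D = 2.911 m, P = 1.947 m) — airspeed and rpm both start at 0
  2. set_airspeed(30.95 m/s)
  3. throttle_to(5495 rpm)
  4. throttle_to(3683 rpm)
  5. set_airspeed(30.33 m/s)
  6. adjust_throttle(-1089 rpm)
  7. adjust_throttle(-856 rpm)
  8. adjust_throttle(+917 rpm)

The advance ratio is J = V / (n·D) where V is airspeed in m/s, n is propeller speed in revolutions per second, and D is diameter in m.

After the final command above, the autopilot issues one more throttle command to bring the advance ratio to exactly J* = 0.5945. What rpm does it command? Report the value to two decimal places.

set_propeller: D = 2.911 m, P = 1.947 m (p = P/D = 0.668842); state ← (V=0, rpm=0)
set_airspeed(30.95): V ← 30.95 m/s
throttle_to(5495): rpm ← 5495
throttle_to(3683): rpm ← 3683
set_airspeed(30.33): V ← 30.33 m/s
adjust_throttle(-1089): rpm ← 3683 -1089 = 2594
adjust_throttle(-856): rpm ← 2594 -856 = 1738
adjust_throttle(+917): rpm ← 1738 +917 = 2655
final state: V = 30.33 m/s, rpm = 2655 → n = rpm/60 = 44.250000 rev/s
target J* = 0.5945; solve J* = V/(n·D) for n: n = V/(J*·D) = 30.33/(0.5945 × 2.911) = 17.525820 rev/s
rpm = 60·n = 1051.549198

rpm = 1051.55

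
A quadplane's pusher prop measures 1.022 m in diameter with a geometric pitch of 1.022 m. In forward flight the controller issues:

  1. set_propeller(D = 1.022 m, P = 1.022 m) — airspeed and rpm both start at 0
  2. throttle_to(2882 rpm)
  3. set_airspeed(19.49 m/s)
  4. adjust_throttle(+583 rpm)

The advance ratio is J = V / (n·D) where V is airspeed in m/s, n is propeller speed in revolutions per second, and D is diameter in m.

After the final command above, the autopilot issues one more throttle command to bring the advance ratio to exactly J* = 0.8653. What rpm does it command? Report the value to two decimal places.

rpm = 1322.35

set_propeller: D = 1.022 m, P = 1.022 m (p = P/D = 1.000000); state ← (V=0, rpm=0)
throttle_to(2882): rpm ← 2882
set_airspeed(19.49): V ← 19.49 m/s
adjust_throttle(+583): rpm ← 2882 +583 = 3465
final state: V = 19.49 m/s, rpm = 3465 → n = rpm/60 = 57.750000 rev/s
target J* = 0.8653; solve J* = V/(n·D) for n: n = V/(J*·D) = 19.49/(0.8653 × 1.022) = 22.039119 rev/s
rpm = 60·n = 1322.347170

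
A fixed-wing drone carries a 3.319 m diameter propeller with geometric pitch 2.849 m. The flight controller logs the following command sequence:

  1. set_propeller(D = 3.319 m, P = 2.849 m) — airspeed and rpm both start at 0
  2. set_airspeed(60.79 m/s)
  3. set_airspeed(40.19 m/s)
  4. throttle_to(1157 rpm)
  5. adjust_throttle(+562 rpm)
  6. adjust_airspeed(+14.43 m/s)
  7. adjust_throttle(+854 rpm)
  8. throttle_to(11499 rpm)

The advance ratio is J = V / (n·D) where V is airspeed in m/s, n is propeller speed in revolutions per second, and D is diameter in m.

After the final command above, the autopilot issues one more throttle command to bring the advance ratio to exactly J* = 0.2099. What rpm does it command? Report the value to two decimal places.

set_propeller: D = 3.319 m, P = 2.849 m (p = P/D = 0.858391); state ← (V=0, rpm=0)
set_airspeed(60.79): V ← 60.79 m/s
set_airspeed(40.19): V ← 40.19 m/s
throttle_to(1157): rpm ← 1157
adjust_throttle(+562): rpm ← 1157 +562 = 1719
adjust_airspeed(+14.43): V ← 40.19 +14.43 = 54.62 m/s
adjust_throttle(+854): rpm ← 1719 +854 = 2573
throttle_to(11499): rpm ← 11499
final state: V = 54.62 m/s, rpm = 11499 → n = rpm/60 = 191.650000 rev/s
target J* = 0.2099; solve J* = V/(n·D) for n: n = V/(J*·D) = 54.62/(0.2099 × 3.319) = 78.402878 rev/s
rpm = 60·n = 4704.172678

rpm = 4704.17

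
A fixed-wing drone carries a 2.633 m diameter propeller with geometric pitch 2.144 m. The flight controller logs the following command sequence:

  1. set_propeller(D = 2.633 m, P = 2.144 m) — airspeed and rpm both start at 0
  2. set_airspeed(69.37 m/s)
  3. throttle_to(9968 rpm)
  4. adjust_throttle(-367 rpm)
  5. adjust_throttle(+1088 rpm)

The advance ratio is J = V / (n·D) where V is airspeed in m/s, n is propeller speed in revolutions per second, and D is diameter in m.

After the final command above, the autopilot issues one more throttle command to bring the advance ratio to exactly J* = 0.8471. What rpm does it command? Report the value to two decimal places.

set_propeller: D = 2.633 m, P = 2.144 m (p = P/D = 0.814280); state ← (V=0, rpm=0)
set_airspeed(69.37): V ← 69.37 m/s
throttle_to(9968): rpm ← 9968
adjust_throttle(-367): rpm ← 9968 -367 = 9601
adjust_throttle(+1088): rpm ← 9601 +1088 = 10689
final state: V = 69.37 m/s, rpm = 10689 → n = rpm/60 = 178.150000 rev/s
target J* = 0.8471; solve J* = V/(n·D) for n: n = V/(J*·D) = 69.37/(0.8471 × 2.633) = 31.101845 rev/s
rpm = 60·n = 1866.110704

rpm = 1866.11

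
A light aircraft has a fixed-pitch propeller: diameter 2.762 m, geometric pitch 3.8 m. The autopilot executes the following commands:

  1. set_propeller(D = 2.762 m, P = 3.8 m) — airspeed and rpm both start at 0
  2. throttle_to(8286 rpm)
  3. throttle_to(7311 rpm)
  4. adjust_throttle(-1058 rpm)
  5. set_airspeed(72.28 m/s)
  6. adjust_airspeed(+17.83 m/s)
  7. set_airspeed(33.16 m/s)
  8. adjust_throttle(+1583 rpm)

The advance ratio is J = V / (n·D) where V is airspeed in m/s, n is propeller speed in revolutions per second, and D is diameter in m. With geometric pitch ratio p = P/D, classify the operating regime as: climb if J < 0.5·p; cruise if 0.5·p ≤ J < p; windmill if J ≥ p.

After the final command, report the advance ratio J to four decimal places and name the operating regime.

J = 0.0919, regime = climb

set_propeller: D = 2.762 m, P = 3.8 m (p = P/D = 1.375815); state ← (V=0, rpm=0)
throttle_to(8286): rpm ← 8286
throttle_to(7311): rpm ← 7311
adjust_throttle(-1058): rpm ← 7311 -1058 = 6253
set_airspeed(72.28): V ← 72.28 m/s
adjust_airspeed(+17.83): V ← 72.28 +17.83 = 90.11 m/s
set_airspeed(33.16): V ← 33.16 m/s
adjust_throttle(+1583): rpm ← 6253 +1583 = 7836
final state: V = 33.16 m/s, rpm = 7836 → n = rpm/60 = 130.600000 rev/s
J = V / (n·D) = 33.16 / (130.600000 × 2.762) = 0.091928
regime bands: climb J<0.6879 | cruise [0.6879, 1.3758) | windmill J≥1.3758
J = 0.0919 → climb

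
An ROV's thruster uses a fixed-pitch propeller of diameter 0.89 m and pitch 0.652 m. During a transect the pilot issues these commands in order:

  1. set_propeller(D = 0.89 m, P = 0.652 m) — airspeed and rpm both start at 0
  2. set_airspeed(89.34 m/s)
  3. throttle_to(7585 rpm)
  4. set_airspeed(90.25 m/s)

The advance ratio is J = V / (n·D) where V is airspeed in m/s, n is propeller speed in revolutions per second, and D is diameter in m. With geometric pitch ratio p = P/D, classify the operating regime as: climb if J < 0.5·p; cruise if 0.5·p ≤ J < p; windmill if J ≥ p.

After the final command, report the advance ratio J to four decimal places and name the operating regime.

J = 0.8021, regime = windmill

set_propeller: D = 0.89 m, P = 0.652 m (p = P/D = 0.732584); state ← (V=0, rpm=0)
set_airspeed(89.34): V ← 89.34 m/s
throttle_to(7585): rpm ← 7585
set_airspeed(90.25): V ← 90.25 m/s
final state: V = 90.25 m/s, rpm = 7585 → n = rpm/60 = 126.416667 rev/s
J = V / (n·D) = 90.25 / (126.416667 × 0.89) = 0.802145
regime bands: climb J<0.3663 | cruise [0.3663, 0.7326) | windmill J≥0.7326
J = 0.8021 → windmill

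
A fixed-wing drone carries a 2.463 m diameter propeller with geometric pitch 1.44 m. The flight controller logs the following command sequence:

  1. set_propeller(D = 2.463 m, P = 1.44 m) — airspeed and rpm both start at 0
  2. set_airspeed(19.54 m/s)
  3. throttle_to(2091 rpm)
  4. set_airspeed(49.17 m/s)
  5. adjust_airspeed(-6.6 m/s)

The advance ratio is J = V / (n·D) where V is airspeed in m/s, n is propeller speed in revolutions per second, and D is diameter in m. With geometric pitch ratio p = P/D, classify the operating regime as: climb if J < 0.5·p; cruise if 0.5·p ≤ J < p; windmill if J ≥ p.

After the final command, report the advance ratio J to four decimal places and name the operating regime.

set_propeller: D = 2.463 m, P = 1.44 m (p = P/D = 0.584653); state ← (V=0, rpm=0)
set_airspeed(19.54): V ← 19.54 m/s
throttle_to(2091): rpm ← 2091
set_airspeed(49.17): V ← 49.17 m/s
adjust_airspeed(-6.6): V ← 49.17 -6.6 = 42.57 m/s
final state: V = 42.57 m/s, rpm = 2091 → n = rpm/60 = 34.850000 rev/s
J = V / (n·D) = 42.57 / (34.850000 × 2.463) = 0.495948
regime bands: climb J<0.2923 | cruise [0.2923, 0.5847) | windmill J≥0.5847
J = 0.4959 → cruise

J = 0.4959, regime = cruise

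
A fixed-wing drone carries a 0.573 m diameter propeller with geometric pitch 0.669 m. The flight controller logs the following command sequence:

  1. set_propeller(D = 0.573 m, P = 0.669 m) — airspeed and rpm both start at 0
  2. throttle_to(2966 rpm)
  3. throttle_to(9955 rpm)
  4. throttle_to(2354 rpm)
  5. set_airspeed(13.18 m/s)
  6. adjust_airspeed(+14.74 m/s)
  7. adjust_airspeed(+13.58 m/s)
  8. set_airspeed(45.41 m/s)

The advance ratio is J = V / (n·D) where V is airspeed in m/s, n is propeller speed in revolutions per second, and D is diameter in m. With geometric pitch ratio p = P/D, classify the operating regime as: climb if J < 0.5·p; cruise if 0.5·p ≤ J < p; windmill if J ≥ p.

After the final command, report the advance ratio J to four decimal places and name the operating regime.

set_propeller: D = 0.573 m, P = 0.669 m (p = P/D = 1.167539); state ← (V=0, rpm=0)
throttle_to(2966): rpm ← 2966
throttle_to(9955): rpm ← 9955
throttle_to(2354): rpm ← 2354
set_airspeed(13.18): V ← 13.18 m/s
adjust_airspeed(+14.74): V ← 13.18 +14.74 = 27.92 m/s
adjust_airspeed(+13.58): V ← 27.92 +13.58 = 41.5 m/s
set_airspeed(45.41): V ← 45.41 m/s
final state: V = 45.41 m/s, rpm = 2354 → n = rpm/60 = 39.233333 rev/s
J = V / (n·D) = 45.41 / (39.233333 × 0.573) = 2.019955
regime bands: climb J<0.5838 | cruise [0.5838, 1.1675) | windmill J≥1.1675
J = 2.0200 → windmill

J = 2.0200, regime = windmill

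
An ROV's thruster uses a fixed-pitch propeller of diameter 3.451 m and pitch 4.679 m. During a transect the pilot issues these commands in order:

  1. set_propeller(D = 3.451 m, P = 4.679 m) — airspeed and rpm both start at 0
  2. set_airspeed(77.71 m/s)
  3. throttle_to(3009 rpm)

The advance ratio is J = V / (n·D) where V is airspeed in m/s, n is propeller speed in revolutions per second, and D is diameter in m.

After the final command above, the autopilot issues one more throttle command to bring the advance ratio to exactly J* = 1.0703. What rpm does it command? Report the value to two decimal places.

rpm = 1262.34

set_propeller: D = 3.451 m, P = 4.679 m (p = P/D = 1.355839); state ← (V=0, rpm=0)
set_airspeed(77.71): V ← 77.71 m/s
throttle_to(3009): rpm ← 3009
final state: V = 77.71 m/s, rpm = 3009 → n = rpm/60 = 50.150000 rev/s
target J* = 1.0703; solve J* = V/(n·D) for n: n = V/(J*·D) = 77.71/(1.0703 × 3.451) = 21.039064 rev/s
rpm = 60·n = 1262.343868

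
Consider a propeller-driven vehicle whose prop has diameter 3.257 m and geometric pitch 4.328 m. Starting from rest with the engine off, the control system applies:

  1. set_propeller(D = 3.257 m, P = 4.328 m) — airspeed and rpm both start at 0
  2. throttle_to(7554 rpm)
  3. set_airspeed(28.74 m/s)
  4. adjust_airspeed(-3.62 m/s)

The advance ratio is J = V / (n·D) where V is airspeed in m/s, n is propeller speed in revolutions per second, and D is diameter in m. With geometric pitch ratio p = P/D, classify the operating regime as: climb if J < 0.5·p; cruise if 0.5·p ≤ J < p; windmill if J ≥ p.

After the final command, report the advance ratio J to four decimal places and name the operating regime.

set_propeller: D = 3.257 m, P = 4.328 m (p = P/D = 1.328830); state ← (V=0, rpm=0)
throttle_to(7554): rpm ← 7554
set_airspeed(28.74): V ← 28.74 m/s
adjust_airspeed(-3.62): V ← 28.74 -3.62 = 25.12 m/s
final state: V = 25.12 m/s, rpm = 7554 → n = rpm/60 = 125.900000 rev/s
J = V / (n·D) = 25.12 / (125.900000 × 3.257) = 0.061260
regime bands: climb J<0.6644 | cruise [0.6644, 1.3288) | windmill J≥1.3288
J = 0.0613 → climb

J = 0.0613, regime = climb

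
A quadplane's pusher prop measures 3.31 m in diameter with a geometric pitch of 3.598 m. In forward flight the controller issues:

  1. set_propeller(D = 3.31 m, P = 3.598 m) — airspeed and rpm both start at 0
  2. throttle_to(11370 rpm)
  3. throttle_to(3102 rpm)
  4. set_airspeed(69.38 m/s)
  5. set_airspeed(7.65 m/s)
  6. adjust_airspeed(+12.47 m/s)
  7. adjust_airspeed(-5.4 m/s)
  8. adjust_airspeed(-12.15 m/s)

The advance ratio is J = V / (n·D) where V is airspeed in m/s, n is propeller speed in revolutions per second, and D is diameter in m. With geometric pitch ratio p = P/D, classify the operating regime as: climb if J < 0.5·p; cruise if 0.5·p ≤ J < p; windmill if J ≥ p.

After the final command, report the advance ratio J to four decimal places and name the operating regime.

J = 0.0150, regime = climb

set_propeller: D = 3.31 m, P = 3.598 m (p = P/D = 1.087009); state ← (V=0, rpm=0)
throttle_to(11370): rpm ← 11370
throttle_to(3102): rpm ← 3102
set_airspeed(69.38): V ← 69.38 m/s
set_airspeed(7.65): V ← 7.65 m/s
adjust_airspeed(+12.47): V ← 7.65 +12.47 = 20.12 m/s
adjust_airspeed(-5.4): V ← 20.12 -5.4 = 14.72 m/s
adjust_airspeed(-12.15): V ← 14.72 -12.15 = 2.57 m/s
final state: V = 2.57 m/s, rpm = 3102 → n = rpm/60 = 51.700000 rev/s
J = V / (n·D) = 2.57 / (51.700000 × 3.31) = 0.015018
regime bands: climb J<0.5435 | cruise [0.5435, 1.0870) | windmill J≥1.0870
J = 0.0150 → climb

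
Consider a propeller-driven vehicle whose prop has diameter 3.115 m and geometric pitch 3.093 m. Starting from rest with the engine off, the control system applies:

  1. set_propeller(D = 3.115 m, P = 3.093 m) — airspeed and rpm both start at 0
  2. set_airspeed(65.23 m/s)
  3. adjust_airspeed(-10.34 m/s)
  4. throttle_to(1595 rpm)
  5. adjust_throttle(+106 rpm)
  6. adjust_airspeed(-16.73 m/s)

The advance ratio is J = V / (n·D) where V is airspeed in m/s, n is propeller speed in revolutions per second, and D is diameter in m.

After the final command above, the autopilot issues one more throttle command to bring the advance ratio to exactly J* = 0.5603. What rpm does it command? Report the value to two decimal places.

rpm = 1311.84

set_propeller: D = 3.115 m, P = 3.093 m (p = P/D = 0.992937); state ← (V=0, rpm=0)
set_airspeed(65.23): V ← 65.23 m/s
adjust_airspeed(-10.34): V ← 65.23 -10.34 = 54.89 m/s
throttle_to(1595): rpm ← 1595
adjust_throttle(+106): rpm ← 1595 +106 = 1701
adjust_airspeed(-16.73): V ← 54.89 -16.73 = 38.16 m/s
final state: V = 38.16 m/s, rpm = 1701 → n = rpm/60 = 28.350000 rev/s
target J* = 0.5603; solve J* = V/(n·D) for n: n = V/(J*·D) = 38.16/(0.5603 × 3.115) = 21.864004 rev/s
rpm = 60·n = 1311.840223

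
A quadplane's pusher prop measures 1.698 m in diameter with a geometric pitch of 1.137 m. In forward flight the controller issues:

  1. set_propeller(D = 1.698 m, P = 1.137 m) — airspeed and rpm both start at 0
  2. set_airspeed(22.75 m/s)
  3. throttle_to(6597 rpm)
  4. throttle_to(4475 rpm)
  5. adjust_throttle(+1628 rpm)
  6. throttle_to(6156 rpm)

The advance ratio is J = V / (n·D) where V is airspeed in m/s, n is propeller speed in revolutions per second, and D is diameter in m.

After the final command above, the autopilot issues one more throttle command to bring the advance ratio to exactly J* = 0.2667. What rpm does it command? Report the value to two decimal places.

rpm = 3014.20

set_propeller: D = 1.698 m, P = 1.137 m (p = P/D = 0.669611); state ← (V=0, rpm=0)
set_airspeed(22.75): V ← 22.75 m/s
throttle_to(6597): rpm ← 6597
throttle_to(4475): rpm ← 4475
adjust_throttle(+1628): rpm ← 4475 +1628 = 6103
throttle_to(6156): rpm ← 6156
final state: V = 22.75 m/s, rpm = 6156 → n = rpm/60 = 102.600000 rev/s
target J* = 0.2667; solve J* = V/(n·D) for n: n = V/(J*·D) = 22.75/(0.2667 × 1.698) = 50.236653 rev/s
rpm = 60·n = 3014.199197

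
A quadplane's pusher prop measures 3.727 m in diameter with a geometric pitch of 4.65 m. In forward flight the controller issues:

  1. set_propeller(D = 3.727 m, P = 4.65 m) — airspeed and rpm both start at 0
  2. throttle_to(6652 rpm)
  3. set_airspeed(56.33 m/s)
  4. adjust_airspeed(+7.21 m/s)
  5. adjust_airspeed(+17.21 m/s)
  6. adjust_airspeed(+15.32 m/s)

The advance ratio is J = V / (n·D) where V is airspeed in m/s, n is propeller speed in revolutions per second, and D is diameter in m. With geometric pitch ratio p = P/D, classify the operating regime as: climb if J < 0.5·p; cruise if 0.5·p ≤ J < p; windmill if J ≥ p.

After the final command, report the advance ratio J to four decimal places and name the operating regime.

set_propeller: D = 3.727 m, P = 4.65 m (p = P/D = 1.247652); state ← (V=0, rpm=0)
throttle_to(6652): rpm ← 6652
set_airspeed(56.33): V ← 56.33 m/s
adjust_airspeed(+7.21): V ← 56.33 +7.21 = 63.54 m/s
adjust_airspeed(+17.21): V ← 63.54 +17.21 = 80.75 m/s
adjust_airspeed(+15.32): V ← 80.75 +15.32 = 96.07 m/s
final state: V = 96.07 m/s, rpm = 6652 → n = rpm/60 = 110.866667 rev/s
J = V / (n·D) = 96.07 / (110.866667 × 3.727) = 0.232502
regime bands: climb J<0.6238 | cruise [0.6238, 1.2477) | windmill J≥1.2477
J = 0.2325 → climb

J = 0.2325, regime = climb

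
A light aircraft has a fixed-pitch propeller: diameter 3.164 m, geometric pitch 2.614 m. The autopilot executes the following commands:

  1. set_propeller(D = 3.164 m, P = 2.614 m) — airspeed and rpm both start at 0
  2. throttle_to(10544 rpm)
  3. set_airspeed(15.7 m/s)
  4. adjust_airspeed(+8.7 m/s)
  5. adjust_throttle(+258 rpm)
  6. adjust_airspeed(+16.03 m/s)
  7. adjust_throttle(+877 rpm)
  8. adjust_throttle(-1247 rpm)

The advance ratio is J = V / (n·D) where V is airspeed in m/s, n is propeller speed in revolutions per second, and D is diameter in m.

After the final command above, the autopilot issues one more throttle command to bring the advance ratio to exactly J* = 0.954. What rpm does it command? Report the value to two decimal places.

rpm = 803.66

set_propeller: D = 3.164 m, P = 2.614 m (p = P/D = 0.826169); state ← (V=0, rpm=0)
throttle_to(10544): rpm ← 10544
set_airspeed(15.7): V ← 15.7 m/s
adjust_airspeed(+8.7): V ← 15.7 +8.7 = 24.4 m/s
adjust_throttle(+258): rpm ← 10544 +258 = 10802
adjust_airspeed(+16.03): V ← 24.4 +16.03 = 40.43 m/s
adjust_throttle(+877): rpm ← 10802 +877 = 11679
adjust_throttle(-1247): rpm ← 11679 -1247 = 10432
final state: V = 40.43 m/s, rpm = 10432 → n = rpm/60 = 173.866667 rev/s
target J* = 0.954; solve J* = V/(n·D) for n: n = V/(J*·D) = 40.43/(0.954 × 3.164) = 13.394265 rev/s
rpm = 60·n = 803.655909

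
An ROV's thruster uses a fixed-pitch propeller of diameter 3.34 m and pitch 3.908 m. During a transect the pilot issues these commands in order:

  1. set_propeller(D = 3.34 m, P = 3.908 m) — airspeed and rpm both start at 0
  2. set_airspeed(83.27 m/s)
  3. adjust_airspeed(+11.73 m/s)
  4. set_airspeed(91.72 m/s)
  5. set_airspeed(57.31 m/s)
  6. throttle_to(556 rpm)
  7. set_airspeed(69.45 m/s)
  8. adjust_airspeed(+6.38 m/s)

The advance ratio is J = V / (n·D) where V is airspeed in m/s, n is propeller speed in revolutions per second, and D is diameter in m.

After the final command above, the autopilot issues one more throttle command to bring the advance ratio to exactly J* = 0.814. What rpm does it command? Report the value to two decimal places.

set_propeller: D = 3.34 m, P = 3.908 m (p = P/D = 1.170060); state ← (V=0, rpm=0)
set_airspeed(83.27): V ← 83.27 m/s
adjust_airspeed(+11.73): V ← 83.27 +11.73 = 95 m/s
set_airspeed(91.72): V ← 91.72 m/s
set_airspeed(57.31): V ← 57.31 m/s
throttle_to(556): rpm ← 556
set_airspeed(69.45): V ← 69.45 m/s
adjust_airspeed(+6.38): V ← 69.45 +6.38 = 75.83 m/s
final state: V = 75.83 m/s, rpm = 556 → n = rpm/60 = 9.266667 rev/s
target J* = 0.814; solve J* = V/(n·D) for n: n = V/(J*·D) = 75.83/(0.814 × 3.34) = 27.891392 rev/s
rpm = 60·n = 1673.483500

rpm = 1673.48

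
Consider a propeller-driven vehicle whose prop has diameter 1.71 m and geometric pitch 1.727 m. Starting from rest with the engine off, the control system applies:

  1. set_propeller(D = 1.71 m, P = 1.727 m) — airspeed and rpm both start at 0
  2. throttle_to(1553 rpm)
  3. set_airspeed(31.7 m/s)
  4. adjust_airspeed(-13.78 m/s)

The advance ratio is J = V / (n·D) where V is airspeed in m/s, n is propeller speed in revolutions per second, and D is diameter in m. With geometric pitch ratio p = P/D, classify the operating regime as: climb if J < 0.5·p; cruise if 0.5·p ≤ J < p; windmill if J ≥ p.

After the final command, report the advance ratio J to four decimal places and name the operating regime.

J = 0.4049, regime = climb

set_propeller: D = 1.71 m, P = 1.727 m (p = P/D = 1.009942); state ← (V=0, rpm=0)
throttle_to(1553): rpm ← 1553
set_airspeed(31.7): V ← 31.7 m/s
adjust_airspeed(-13.78): V ← 31.7 -13.78 = 17.92 m/s
final state: V = 17.92 m/s, rpm = 1553 → n = rpm/60 = 25.883333 rev/s
J = V / (n·D) = 17.92 / (25.883333 × 1.71) = 0.404876
regime bands: climb J<0.5050 | cruise [0.5050, 1.0099) | windmill J≥1.0099
J = 0.4049 → climb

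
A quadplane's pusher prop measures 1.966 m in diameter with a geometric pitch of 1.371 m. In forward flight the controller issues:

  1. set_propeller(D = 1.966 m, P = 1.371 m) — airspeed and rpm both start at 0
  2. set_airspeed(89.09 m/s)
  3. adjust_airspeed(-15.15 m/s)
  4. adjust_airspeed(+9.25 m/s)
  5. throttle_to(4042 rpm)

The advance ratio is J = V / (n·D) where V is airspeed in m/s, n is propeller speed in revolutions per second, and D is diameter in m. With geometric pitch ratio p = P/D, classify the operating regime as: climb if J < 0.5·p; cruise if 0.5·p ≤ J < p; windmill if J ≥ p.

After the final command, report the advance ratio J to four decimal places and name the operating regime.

set_propeller: D = 1.966 m, P = 1.371 m (p = P/D = 0.697355); state ← (V=0, rpm=0)
set_airspeed(89.09): V ← 89.09 m/s
adjust_airspeed(-15.15): V ← 89.09 -15.15 = 73.94 m/s
adjust_airspeed(+9.25): V ← 73.94 +9.25 = 83.19 m/s
throttle_to(4042): rpm ← 4042
final state: V = 83.19 m/s, rpm = 4042 → n = rpm/60 = 67.366667 rev/s
J = V / (n·D) = 83.19 / (67.366667 × 1.966) = 0.628120
regime bands: climb J<0.3487 | cruise [0.3487, 0.6974) | windmill J≥0.6974
J = 0.6281 → cruise

J = 0.6281, regime = cruise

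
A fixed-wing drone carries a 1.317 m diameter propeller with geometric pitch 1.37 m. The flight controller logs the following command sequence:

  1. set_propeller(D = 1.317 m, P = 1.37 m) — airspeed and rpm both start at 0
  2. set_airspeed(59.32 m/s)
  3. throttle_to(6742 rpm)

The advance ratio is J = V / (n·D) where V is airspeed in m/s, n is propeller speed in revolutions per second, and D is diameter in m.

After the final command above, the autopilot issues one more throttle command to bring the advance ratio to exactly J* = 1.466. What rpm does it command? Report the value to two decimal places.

set_propeller: D = 1.317 m, P = 1.37 m (p = P/D = 1.040243); state ← (V=0, rpm=0)
set_airspeed(59.32): V ← 59.32 m/s
throttle_to(6742): rpm ← 6742
final state: V = 59.32 m/s, rpm = 6742 → n = rpm/60 = 112.366667 rev/s
target J* = 1.466; solve J* = V/(n·D) for n: n = V/(J*·D) = 59.32/(1.466 × 1.317) = 30.724258 rev/s
rpm = 60·n = 1843.455453

rpm = 1843.46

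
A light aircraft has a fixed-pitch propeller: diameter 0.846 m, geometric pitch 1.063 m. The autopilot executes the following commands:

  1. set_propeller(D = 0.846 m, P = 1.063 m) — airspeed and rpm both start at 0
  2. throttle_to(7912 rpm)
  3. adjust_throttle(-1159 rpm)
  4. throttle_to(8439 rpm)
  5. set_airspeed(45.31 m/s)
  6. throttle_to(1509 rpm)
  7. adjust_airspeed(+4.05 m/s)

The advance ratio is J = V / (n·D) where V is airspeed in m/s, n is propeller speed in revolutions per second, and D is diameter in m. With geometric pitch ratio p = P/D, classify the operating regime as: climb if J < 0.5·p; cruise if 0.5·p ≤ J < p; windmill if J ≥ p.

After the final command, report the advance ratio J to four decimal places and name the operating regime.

J = 2.3199, regime = windmill

set_propeller: D = 0.846 m, P = 1.063 m (p = P/D = 1.256501); state ← (V=0, rpm=0)
throttle_to(7912): rpm ← 7912
adjust_throttle(-1159): rpm ← 7912 -1159 = 6753
throttle_to(8439): rpm ← 8439
set_airspeed(45.31): V ← 45.31 m/s
throttle_to(1509): rpm ← 1509
adjust_airspeed(+4.05): V ← 45.31 +4.05 = 49.36 m/s
final state: V = 49.36 m/s, rpm = 1509 → n = rpm/60 = 25.150000 rev/s
J = V / (n·D) = 49.36 / (25.150000 × 0.846) = 2.319887
regime bands: climb J<0.6283 | cruise [0.6283, 1.2565) | windmill J≥1.2565
J = 2.3199 → windmill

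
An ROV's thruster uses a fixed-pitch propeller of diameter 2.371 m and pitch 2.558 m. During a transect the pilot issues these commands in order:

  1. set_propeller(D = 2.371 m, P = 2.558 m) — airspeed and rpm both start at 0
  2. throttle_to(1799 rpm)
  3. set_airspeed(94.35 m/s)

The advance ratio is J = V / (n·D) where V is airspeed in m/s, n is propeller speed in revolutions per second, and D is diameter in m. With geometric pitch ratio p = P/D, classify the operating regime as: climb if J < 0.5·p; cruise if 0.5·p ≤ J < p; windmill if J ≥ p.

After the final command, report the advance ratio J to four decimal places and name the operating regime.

J = 1.3272, regime = windmill

set_propeller: D = 2.371 m, P = 2.558 m (p = P/D = 1.078870); state ← (V=0, rpm=0)
throttle_to(1799): rpm ← 1799
set_airspeed(94.35): V ← 94.35 m/s
final state: V = 94.35 m/s, rpm = 1799 → n = rpm/60 = 29.983333 rev/s
J = V / (n·D) = 94.35 / (29.983333 × 2.371) = 1.327182
regime bands: climb J<0.5394 | cruise [0.5394, 1.0789) | windmill J≥1.0789
J = 1.3272 → windmill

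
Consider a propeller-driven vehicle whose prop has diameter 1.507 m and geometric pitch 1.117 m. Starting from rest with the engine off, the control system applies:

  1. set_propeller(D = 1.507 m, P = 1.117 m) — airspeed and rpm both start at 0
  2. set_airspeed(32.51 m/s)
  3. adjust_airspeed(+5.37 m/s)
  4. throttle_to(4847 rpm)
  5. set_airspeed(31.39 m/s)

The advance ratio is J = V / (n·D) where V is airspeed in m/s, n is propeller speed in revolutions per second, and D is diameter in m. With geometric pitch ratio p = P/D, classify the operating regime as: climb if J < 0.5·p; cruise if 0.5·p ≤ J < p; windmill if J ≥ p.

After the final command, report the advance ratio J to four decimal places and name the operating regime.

set_propeller: D = 1.507 m, P = 1.117 m (p = P/D = 0.741208); state ← (V=0, rpm=0)
set_airspeed(32.51): V ← 32.51 m/s
adjust_airspeed(+5.37): V ← 32.51 +5.37 = 37.88 m/s
throttle_to(4847): rpm ← 4847
set_airspeed(31.39): V ← 31.39 m/s
final state: V = 31.39 m/s, rpm = 4847 → n = rpm/60 = 80.783333 rev/s
J = V / (n·D) = 31.39 / (80.783333 × 1.507) = 0.257844
regime bands: climb J<0.3706 | cruise [0.3706, 0.7412) | windmill J≥0.7412
J = 0.2578 → climb

J = 0.2578, regime = climb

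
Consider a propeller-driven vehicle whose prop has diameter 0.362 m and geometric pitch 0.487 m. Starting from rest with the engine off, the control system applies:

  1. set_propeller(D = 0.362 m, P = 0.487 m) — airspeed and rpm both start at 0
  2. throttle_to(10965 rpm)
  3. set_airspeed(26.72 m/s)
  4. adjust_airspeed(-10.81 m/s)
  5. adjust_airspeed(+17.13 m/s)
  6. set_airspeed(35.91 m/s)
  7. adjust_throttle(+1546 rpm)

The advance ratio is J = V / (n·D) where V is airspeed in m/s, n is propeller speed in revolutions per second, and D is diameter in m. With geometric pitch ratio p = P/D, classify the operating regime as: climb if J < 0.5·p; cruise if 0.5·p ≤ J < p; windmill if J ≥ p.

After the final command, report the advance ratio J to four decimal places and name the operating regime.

set_propeller: D = 0.362 m, P = 0.487 m (p = P/D = 1.345304); state ← (V=0, rpm=0)
throttle_to(10965): rpm ← 10965
set_airspeed(26.72): V ← 26.72 m/s
adjust_airspeed(-10.81): V ← 26.72 -10.81 = 15.91 m/s
adjust_airspeed(+17.13): V ← 15.91 +17.13 = 33.04 m/s
set_airspeed(35.91): V ← 35.91 m/s
adjust_throttle(+1546): rpm ← 10965 +1546 = 12511
final state: V = 35.91 m/s, rpm = 12511 → n = rpm/60 = 208.516667 rev/s
J = V / (n·D) = 35.91 / (208.516667 × 0.362) = 0.475736
regime bands: climb J<0.6727 | cruise [0.6727, 1.3453) | windmill J≥1.3453
J = 0.4757 → climb

J = 0.4757, regime = climb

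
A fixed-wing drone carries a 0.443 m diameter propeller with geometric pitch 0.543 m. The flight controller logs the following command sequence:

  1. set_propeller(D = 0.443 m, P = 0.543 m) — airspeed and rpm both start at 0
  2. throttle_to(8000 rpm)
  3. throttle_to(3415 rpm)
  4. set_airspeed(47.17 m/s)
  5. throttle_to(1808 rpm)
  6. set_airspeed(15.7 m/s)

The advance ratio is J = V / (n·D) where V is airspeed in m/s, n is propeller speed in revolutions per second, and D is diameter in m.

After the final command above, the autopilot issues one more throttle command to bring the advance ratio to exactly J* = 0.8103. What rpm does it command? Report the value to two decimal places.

set_propeller: D = 0.443 m, P = 0.543 m (p = P/D = 1.225734); state ← (V=0, rpm=0)
throttle_to(8000): rpm ← 8000
throttle_to(3415): rpm ← 3415
set_airspeed(47.17): V ← 47.17 m/s
throttle_to(1808): rpm ← 1808
set_airspeed(15.7): V ← 15.7 m/s
final state: V = 15.7 m/s, rpm = 1808 → n = rpm/60 = 30.133333 rev/s
target J* = 0.8103; solve J* = V/(n·D) for n: n = V/(J*·D) = 15.7/(0.8103 × 0.443) = 43.737110 rev/s
rpm = 60·n = 2624.226626

rpm = 2624.23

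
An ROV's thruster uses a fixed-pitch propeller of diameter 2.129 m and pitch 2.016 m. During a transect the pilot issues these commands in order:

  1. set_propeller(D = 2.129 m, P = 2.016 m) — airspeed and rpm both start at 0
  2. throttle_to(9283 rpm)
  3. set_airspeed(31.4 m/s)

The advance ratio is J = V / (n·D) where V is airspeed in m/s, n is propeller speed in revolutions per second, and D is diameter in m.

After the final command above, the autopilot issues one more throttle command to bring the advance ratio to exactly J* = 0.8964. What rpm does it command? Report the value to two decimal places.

set_propeller: D = 2.129 m, P = 2.016 m (p = P/D = 0.946923); state ← (V=0, rpm=0)
throttle_to(9283): rpm ← 9283
set_airspeed(31.4): V ← 31.4 m/s
final state: V = 31.4 m/s, rpm = 9283 → n = rpm/60 = 154.716667 rev/s
target J* = 0.8964; solve J* = V/(n·D) for n: n = V/(J*·D) = 31.4/(0.8964 × 2.129) = 16.453267 rev/s
rpm = 60·n = 987.196005

rpm = 987.20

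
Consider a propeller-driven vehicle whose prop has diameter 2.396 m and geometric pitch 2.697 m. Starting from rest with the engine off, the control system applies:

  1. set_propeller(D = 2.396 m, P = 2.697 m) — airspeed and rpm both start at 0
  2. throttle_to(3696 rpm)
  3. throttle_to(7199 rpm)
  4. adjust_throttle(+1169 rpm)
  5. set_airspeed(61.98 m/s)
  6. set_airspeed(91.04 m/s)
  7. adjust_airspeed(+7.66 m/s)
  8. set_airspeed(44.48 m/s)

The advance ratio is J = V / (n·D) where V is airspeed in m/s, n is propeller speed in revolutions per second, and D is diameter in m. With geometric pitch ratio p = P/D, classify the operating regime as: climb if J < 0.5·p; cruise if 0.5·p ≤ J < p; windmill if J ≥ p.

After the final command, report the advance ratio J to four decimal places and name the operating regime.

J = 0.1331, regime = climb

set_propeller: D = 2.396 m, P = 2.697 m (p = P/D = 1.125626); state ← (V=0, rpm=0)
throttle_to(3696): rpm ← 3696
throttle_to(7199): rpm ← 7199
adjust_throttle(+1169): rpm ← 7199 +1169 = 8368
set_airspeed(61.98): V ← 61.98 m/s
set_airspeed(91.04): V ← 91.04 m/s
adjust_airspeed(+7.66): V ← 91.04 +7.66 = 98.7 m/s
set_airspeed(44.48): V ← 44.48 m/s
final state: V = 44.48 m/s, rpm = 8368 → n = rpm/60 = 139.466667 rev/s
J = V / (n·D) = 44.48 / (139.466667 × 2.396) = 0.133109
regime bands: climb J<0.5628 | cruise [0.5628, 1.1256) | windmill J≥1.1256
J = 0.1331 → climb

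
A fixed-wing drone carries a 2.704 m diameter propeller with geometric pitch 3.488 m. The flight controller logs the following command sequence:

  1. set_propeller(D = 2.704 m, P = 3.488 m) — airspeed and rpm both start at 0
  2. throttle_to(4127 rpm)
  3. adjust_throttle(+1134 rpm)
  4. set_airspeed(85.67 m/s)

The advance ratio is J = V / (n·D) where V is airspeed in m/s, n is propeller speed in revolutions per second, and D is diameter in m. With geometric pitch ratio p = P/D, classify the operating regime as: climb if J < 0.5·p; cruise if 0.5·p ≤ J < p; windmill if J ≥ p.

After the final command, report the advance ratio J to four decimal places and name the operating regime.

set_propeller: D = 2.704 m, P = 3.488 m (p = P/D = 1.289941); state ← (V=0, rpm=0)
throttle_to(4127): rpm ← 4127
adjust_throttle(+1134): rpm ← 4127 +1134 = 5261
set_airspeed(85.67): V ← 85.67 m/s
final state: V = 85.67 m/s, rpm = 5261 → n = rpm/60 = 87.683333 rev/s
J = V / (n·D) = 85.67 / (87.683333 × 2.704) = 0.361331
regime bands: climb J<0.6450 | cruise [0.6450, 1.2899) | windmill J≥1.2899
J = 0.3613 → climb

J = 0.3613, regime = climb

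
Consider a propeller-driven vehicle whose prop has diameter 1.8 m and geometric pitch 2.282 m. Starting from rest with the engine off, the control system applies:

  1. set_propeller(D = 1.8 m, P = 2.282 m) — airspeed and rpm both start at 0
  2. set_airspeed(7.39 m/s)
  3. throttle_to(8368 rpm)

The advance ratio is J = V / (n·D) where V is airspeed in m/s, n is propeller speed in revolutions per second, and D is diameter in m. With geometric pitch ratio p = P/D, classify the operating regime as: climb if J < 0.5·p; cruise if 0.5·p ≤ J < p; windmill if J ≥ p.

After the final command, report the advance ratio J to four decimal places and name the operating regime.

J = 0.0294, regime = climb

set_propeller: D = 1.8 m, P = 2.282 m (p = P/D = 1.267778); state ← (V=0, rpm=0)
set_airspeed(7.39): V ← 7.39 m/s
throttle_to(8368): rpm ← 8368
final state: V = 7.39 m/s, rpm = 8368 → n = rpm/60 = 139.466667 rev/s
J = V / (n·D) = 7.39 / (139.466667 × 1.8) = 0.029438
regime bands: climb J<0.6339 | cruise [0.6339, 1.2678) | windmill J≥1.2678
J = 0.0294 → climb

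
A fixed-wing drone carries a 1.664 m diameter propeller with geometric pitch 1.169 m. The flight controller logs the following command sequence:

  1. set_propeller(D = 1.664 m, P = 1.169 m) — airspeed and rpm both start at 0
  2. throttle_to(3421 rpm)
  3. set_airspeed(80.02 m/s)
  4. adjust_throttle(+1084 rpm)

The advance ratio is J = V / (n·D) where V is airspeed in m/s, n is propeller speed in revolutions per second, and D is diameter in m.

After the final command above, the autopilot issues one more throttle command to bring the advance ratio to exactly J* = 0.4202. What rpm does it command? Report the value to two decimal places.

set_propeller: D = 1.664 m, P = 1.169 m (p = P/D = 0.702524); state ← (V=0, rpm=0)
throttle_to(3421): rpm ← 3421
set_airspeed(80.02): V ← 80.02 m/s
adjust_throttle(+1084): rpm ← 3421 +1084 = 4505
final state: V = 80.02 m/s, rpm = 4505 → n = rpm/60 = 75.083333 rev/s
target J* = 0.4202; solve J* = V/(n·D) for n: n = V/(J*·D) = 80.02/(0.4202 × 1.664) = 114.442985 rev/s
rpm = 60·n = 6866.579102

rpm = 6866.58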